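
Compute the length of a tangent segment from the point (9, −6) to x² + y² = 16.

The centre is (0, 0) and r = 4. The square of the distance from P to the centre is 81 + 36 = 117.
Power of the point: PT² = |PO|² − r² = 101, so PT = √101.

√101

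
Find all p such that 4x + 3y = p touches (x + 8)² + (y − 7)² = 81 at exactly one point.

p = −56 or p = 34

Tangency holds when the distance from the centre (−8, 7) to the line equals the radius 9:
|4·(−8) + 3·7 − p| / √25 = 9
|p − (−11)| = 9·5, so p = 34 or p = −56.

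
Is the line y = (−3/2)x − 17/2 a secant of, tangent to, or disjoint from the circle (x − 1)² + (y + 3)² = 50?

secant

d² = (3·1 + 2·(−3) − (−17))²/13 = 196/13; r² = 50.
Since d² < r², the line cuts the circle twice.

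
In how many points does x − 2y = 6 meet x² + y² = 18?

2

Centre (0, 0), r² = 18. Distance² from centre to line = (−6)²/5 = 36/5.
Since d² < r², the line cuts the circle twice.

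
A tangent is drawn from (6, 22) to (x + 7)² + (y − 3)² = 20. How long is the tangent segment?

With centre O = (−7, 3), |OP|² = 530 and r² = 20.
Power of the point: PT² = |PO|² − r² = 510, so PT = √510.

√510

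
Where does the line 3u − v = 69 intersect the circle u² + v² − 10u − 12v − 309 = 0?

Substitute v = 3u − 69:
10u² − 460u + 5280 = 0  ⟹  u² − 46u + 528 = 0
u = 24 or u = 22, giving (24, 3) and (22, −3).

(22, −3) and (24, 3)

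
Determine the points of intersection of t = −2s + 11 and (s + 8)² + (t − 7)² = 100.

Express t = −2s + 11 and substitute into the circle:
5s² − 20 = 0  ⟹  s² − 4 = 0
s = 2 or s = −2, giving (2, 7) and (−2, 15).

(−2, 15) and (2, 7)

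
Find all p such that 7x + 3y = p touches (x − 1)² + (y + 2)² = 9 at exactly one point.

p = 1 ± 3√58

Tangency holds when the distance from the centre (1, −2) to the line equals the radius 3:
|7·1 + 3·(−2) − p| / √58 = 3
|p − (1)| = 3√58.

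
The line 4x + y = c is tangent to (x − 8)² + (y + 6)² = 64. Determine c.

c = 26 ± 8√17

The line touches the circle iff its distance from (8, −6) is 8:
|4·8 + 1·(−6) − c| / √17 = 8
|c − (26)| = 8√17.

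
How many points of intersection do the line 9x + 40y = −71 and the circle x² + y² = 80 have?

2

d² = (9·0 + 40·0 − (−71))²/1681 = 5041/1681; r² = 80.
Since d² < r², the line cuts the circle twice.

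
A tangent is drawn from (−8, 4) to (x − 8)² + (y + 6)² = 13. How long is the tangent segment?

With centre O = (8, −6), |OP|² = 356 and r² = 13.
The tangent meets the radius at right angles, so tangent² = |PO|² − r² = 356 − 13 = 343.

7√7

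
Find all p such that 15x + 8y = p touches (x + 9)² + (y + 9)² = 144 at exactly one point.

p = −411 or p = −3

For a tangent, require d(centre, line) = r = 12.
|15·(−9) + 8·(−9) − p| / √289 = 12
|p − (−207)| = 12·17, so p = −3 or p = −411.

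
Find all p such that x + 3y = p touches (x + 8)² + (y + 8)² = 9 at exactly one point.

p = −32 ± 3√10

The line touches the circle iff its distance from (−8, −8) is 3:
|1·(−8) + 3·(−8) − p| / √10 = 3
|p − (−32)| = 3√10.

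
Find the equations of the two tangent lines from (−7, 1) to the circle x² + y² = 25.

3x − 4y = −25 and 4x + 3y = −25

A line y − (1) = m(x − (−7)) is tangent when its distance from (0, 0) is 5:
(7m − (−1))² = 25(m² + 1)
12m² + 7m − 12 = 0, so m = 3/4 or m = −4/3.
Through (−7, 1) these give 3x − 4y = −25 and 4x + 3y = −25.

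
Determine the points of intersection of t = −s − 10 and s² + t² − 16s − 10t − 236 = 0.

Express t = −s − 10 and substitute into the circle:
2s² + 14s − 36 = 0  ⟹  s² + 7s − 18 = 0
s = 2 or s = −9, giving (2, −12) and (−9, −1).

(−9, −1) and (2, −12)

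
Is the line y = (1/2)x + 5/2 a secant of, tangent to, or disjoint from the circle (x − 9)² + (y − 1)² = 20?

disjoint

Substituting the line into the circle gives 5x² − 66x + 253 = 0.
Discriminant = (−66)² − 4·5·(253) = −704 < 0.
No real roots: the line does not meet the circle.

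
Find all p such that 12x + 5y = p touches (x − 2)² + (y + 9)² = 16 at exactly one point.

p = −73 or p = 31

Tangency holds when the distance from the centre (2, −9) to the line equals the radius 4:
|12·2 + 5·(−9) − p| / √169 = 4
|p − (−21)| = 4·13, so p = 31 or p = −73.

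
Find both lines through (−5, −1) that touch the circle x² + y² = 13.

Write the tangent as mx − y + (−1 − m·(−5)) = 0 and set its distance from the centre to √13:
(5m − (1))² = 13(m² + 1)
6m² − 5m − 6 = 0, so m = 3/2 or m = −2/3.
Through (−5, −1) these give 3x − 2y = −13 and 2x + 3y = −13.

3x − 2y = −13 and 2x + 3y = −13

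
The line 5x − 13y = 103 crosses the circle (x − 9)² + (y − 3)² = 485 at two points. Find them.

From the line, y = (−103 + 5x)/13. Substituting:
194x² − 4462x − 48112 = 0  ⟹  x² − 23x − 248 = 0
x = 31 or x = −8, giving (31, 4) and (−8, −11).

(−8, −11) and (31, 4)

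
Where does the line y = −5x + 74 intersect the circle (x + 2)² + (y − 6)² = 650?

(9, 29) and (17, −11)

Express y = −5x + 74 and substitute into the circle:
26x² − 676x + 3978 = 0  ⟹  x² − 26x + 153 = 0
x = 17 or x = 9, giving (17, −11) and (9, 29).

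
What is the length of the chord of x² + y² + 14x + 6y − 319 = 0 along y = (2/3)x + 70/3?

Substitute y = (70 + 2x)/3:
13x² + 442x + 3289 = 0  ⟹  x² + 34x + 253 = 0
x = −11 or x = −23, giving (−11, 16) and (−23, 8).
|(−11, 16) − (−23, 8)| = √((12)² + (8)²) = 4√13.

4√13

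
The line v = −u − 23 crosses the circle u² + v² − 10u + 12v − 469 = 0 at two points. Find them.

(−18, −5) and (6, −29)

Express v = −u − 23 and substitute into the circle:
2u² + 24u − 216 = 0  ⟹  u² + 12u − 108 = 0
u = 6 or u = −18, giving (6, −29) and (−18, −5).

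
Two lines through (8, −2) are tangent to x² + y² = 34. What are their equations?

Write the tangent as mx − y + (−2 − m·(8)) = 0 and set its distance from the centre to √34:
[m·(−8) − (2)]² = 34(m² + 1)
15m² + 16m − 15 = 0, so m = −5/3 or m = 3/5.
Through (8, −2) these give 5x + 3y = 34 and 3x − 5y = 34.

5x + 3y = 34 and 3x − 5y = 34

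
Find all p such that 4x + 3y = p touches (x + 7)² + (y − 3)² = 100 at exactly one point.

p = −69 or p = 31

Tangency holds when the distance from the centre (−7, 3) to the line equals the radius 10:
|4·(−7) + 3·3 − p| / √25 = 10
|p − (−19)| = 10·5, so p = 31 or p = −69.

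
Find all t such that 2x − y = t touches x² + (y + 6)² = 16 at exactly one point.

The line touches the circle iff its distance from (0, −6) is 4:
|2·0 − 1·(−6) − t| / √5 = 4
|t − (6)| = 4√5.

t = 6 ± 4√5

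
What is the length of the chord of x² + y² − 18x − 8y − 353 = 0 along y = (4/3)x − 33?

30

From the line, y = (−99 + 4x)/3. Substituting:
25x² − 1050x + 9000 = 0  ⟹  x² − 42x + 360 = 0
x = 30 or x = 12, giving (30, 7) and (12, −17).
|(30, 7) − (12, −17)| = √((18)² + (24)²) = 30.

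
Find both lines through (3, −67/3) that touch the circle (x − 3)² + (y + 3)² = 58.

7x − 3y = 88 and 7x + 3y = −46

A line y − (−67/3) = m(x − (3)) is tangent when its distance from (3, −3) is √58:
[m·(0) − (58/3)]² = 58(m² + 1)
9m² − 49 = 0, so m = 7/3 or m = −7/3.
Through (3, −67/3) these give 7x − 3y = 88 and 7x + 3y = −46.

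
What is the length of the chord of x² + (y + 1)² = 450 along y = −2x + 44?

Substitute y = −2x + 44:
5x² − 180x + 1575 = 0  ⟹  x² − 36x + 315 = 0
x = 21 or x = 15, giving (21, 2) and (15, 14).
Chord length = distance between (21, 2) and (15, 14) = √180 = 6√5.

6√5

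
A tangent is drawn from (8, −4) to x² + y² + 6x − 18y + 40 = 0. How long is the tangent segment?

4√15

The centre is (−3, 9) and r = 5√2. The square of the distance from P to the centre is 121 + 169 = 290.
Power of the point: PT² = |PO|² − r² = 240, so PT = 4√15.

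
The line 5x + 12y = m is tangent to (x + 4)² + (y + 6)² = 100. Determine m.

m = −222 or m = 38

For a tangent, require d(centre, line) = r = 10.
|5·(−4) + 12·(−6) − m| / √169 = 10
|m − (−92)| = 10·13, so m = 38 or m = −222.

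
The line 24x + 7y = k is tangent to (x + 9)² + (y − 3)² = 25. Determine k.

The line touches the circle iff its distance from (−9, 3) is 5:
|24·(−9) + 7·3 − k| / √625 = 5
|k − (−195)| = 5·25, so k = −70 or k = −320.

k = −320 or k = −70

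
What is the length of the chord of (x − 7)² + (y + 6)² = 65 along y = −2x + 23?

4√5

The distance from (7, −6) to the line is 15/√5, and r² = 65.
Chord = 2√(r² − d²) = 2·√(20) = 4√5.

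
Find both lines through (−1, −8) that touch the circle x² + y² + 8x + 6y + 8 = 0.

Let a tangent through (−1, −8) have slope m. Its distance from (−4, −3) must equal √17:
[m·(−3) − (5)]² = 17(m² + 1)
4m² − 15m − 4 = 0, so m = −1/4 or m = 4.
Through (−1, −8) these give x + 4y = −33 and 4x − y = 4.

x + 4y = −33 and 4x − y = 4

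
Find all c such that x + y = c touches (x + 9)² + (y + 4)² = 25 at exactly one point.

The line touches the circle iff its distance from (−9, −4) is 5:
|1·(−9) + 1·(−4) − c| / √2 = 5
|c − (−13)| = 5√2.

c = −13 ± 5√2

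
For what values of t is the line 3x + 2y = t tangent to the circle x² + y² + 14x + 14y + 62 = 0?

The line touches the circle iff its distance from (−7, −7) is 6:
|3·(−7) + 2·(−7) − t| / √13 = 6
|t − (−35)| = 6√13.

t = −35 ± 6√13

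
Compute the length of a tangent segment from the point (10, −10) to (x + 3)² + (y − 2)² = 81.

With centre O = (−3, 2), |OP|² = 313 and r² = 81.
By the tangent–radius right angle, tangent length = √(|PO|² − r²) = √232 = 2√58.

2√58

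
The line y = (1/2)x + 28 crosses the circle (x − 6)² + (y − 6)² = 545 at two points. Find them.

Express y = (56 + x)/2 and substitute into the circle:
5x² + 40x − 100 = 0  ⟹  x² + 8x − 20 = 0
x = 2 or x = −10, giving (2, 29) and (−10, 23).

(−10, 23) and (2, 29)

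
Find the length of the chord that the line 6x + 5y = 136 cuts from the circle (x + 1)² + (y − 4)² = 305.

2√61

Express y = (136 − 6x)/5 and substitute into the circle:
61x² − 1342x + 5856 = 0  ⟹  x² − 22x + 96 = 0
x = 16 or x = 6, giving (16, 8) and (6, 20).
|(16, 8) − (6, 20)| = √((10)² + (−12)²) = 2√61.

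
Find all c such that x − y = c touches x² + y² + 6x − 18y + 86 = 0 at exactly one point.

c = −12 ± 2√2

The line touches the circle iff its distance from (−3, 9) is 2:
|1·(−3) − 1·9 − c| / √2 = 2
|c − (−12)| = 2√2.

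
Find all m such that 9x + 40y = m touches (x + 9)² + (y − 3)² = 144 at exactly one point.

Tangency holds when the distance from the centre (−9, 3) to the line equals the radius 12:
|9·(−9) + 40·3 − m| / √1681 = 12
|m − (39)| = 12·41, so m = 531 or m = −453.

m = −453 or m = 531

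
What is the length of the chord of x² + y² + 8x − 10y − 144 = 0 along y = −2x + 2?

12√5

Express y = −2x + 2 and substitute into the circle:
5x² + 20x − 160 = 0  ⟹  x² + 4x − 32 = 0
x = 4 or x = −8, giving (4, −6) and (−8, 18).
Chord length = distance between (4, −6) and (−8, 18) = √720 = 12√5.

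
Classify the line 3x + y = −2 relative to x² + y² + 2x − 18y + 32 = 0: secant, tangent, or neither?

secant

Substituting the line into the circle gives 10x² + 68x + 72 = 0.
Δ = 4624 − 2880 = 1744.
Two real roots: the line is a secant.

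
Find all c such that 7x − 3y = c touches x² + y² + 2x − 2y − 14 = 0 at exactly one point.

The line touches the circle iff its distance from (−1, 1) is 4:
|7·(−1) − 3·1 − c| / √58 = 4
|c − (−10)| = 4√58.

c = −10 ± 4√58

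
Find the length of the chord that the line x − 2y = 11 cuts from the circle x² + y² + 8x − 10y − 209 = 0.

From the line, y = (−11 + x)/2. Substituting:
5x² − 10x − 495 = 0  ⟹  x² − 2x − 99 = 0
x = 11 or x = −9, giving (11, 0) and (−9, −10).
Chord length = distance between (11, 0) and (−9, −10) = √500 = 10√5.

10√5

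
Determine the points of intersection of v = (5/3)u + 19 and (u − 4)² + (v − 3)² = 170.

(−9, 4) and (−3, 14)

Substitute v = (57 + 5u)/3:
34u² + 408u + 918 = 0  ⟹  u² + 12u + 27 = 0
u = −3 or u = −9, giving (−3, 14) and (−9, 4).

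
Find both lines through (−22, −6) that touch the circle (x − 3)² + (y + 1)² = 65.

Let a tangent through (−22, −6) have slope m. Its distance from (3, −1) must equal √65:
[m·(25) − (5)]² = 65(m² + 1)
56m² − 25m − 4 = 0, so m = −1/8 or m = 4/7.
With m = −1/8: x + 8y = −70. With m = 4/7: 4x − 7y = −46.

x + 8y = −70 and 4x − 7y = −46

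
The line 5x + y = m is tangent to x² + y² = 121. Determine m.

m = ±11√26

Tangency holds when the distance from the centre (0, 0) to the line equals the radius 11:
|5·0 + 1·0 − m| / √26 = 11
|m| = 11√26.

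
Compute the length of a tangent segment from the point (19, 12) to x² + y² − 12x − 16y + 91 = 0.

4√11

The centre is (6, 8) and r = 3. The square of the distance from P to the centre is 169 + 16 = 185.
The tangent meets the radius at right angles, so tangent² = |PO|² − r² = 185 − 9 = 176.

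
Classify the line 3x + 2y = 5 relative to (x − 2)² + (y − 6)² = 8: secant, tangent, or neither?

Substituting the line into the circle gives 13x² + 26x + 33 = 0.
Δ = 676 − 1716 = −1040.
No real roots: the line does not meet the circle.

neither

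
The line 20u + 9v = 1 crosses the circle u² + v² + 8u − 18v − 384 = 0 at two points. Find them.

(−13, 29) and (5, −11)

Express v = (1 − 20u)/9 and substitute into the circle:
481u² + 3848u − 31265 = 0  ⟹  u² + 8u − 65 = 0
u = 5 or u = −13, giving (5, −11) and (−13, 29).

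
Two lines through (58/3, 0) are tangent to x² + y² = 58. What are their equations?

A line y − (0) = m(x − (58/3)) is tangent when its distance from (0, 0) is √58:
(−58/3m − (0))² = 58(m² + 1)
49m² − 9 = 0, so m = 3/7 or m = −3/7.
With m = 3/7: 3x − 7y = 58. With m = −3/7: 3x + 7y = 58.

3x − 7y = 58 and 3x + 7y = 58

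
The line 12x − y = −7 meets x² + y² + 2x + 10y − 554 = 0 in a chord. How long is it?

Centre (−1, −5), r² = 580. Perpendicular distance d from centre to line = |0| / √145 = 0/√145.
Chord = 2√(r² − d²) = 2·√(580) = 4√145.

4√145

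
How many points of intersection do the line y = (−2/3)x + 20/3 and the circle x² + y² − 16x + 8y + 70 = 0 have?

0

Centre (8, −4), r² = 10. Distance² from centre to line = (−16)²/13 = 256/13.
Since d² > r², the line lies outside the circle.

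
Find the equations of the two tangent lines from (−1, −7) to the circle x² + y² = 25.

3x − 4y = 25 and 4x + 3y = −25

Let a tangent through (−1, −7) have slope m. Its distance from (0, 0) must equal 5:
[m·(1) − (7)]² = 25(m² + 1)
12m² + 7m − 12 = 0, so m = 3/4 or m = −4/3.
With m = 3/4: 3x − 4y = 25. With m = −4/3: 4x + 3y = −25.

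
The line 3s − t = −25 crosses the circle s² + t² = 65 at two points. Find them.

(−8, 1) and (−7, 4)

From the line, t = 3s + 25. Substituting:
10s² + 150s + 560 = 0  ⟹  s² + 15s + 56 = 0
s = −7 or s = −8, giving (−7, 4) and (−8, 1).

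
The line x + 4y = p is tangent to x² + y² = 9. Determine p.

p = ±3√17

The line touches the circle iff its distance from (0, 0) is 3:
|1·0 + 4·0 − p| / √17 = 3
|p| = 3√17.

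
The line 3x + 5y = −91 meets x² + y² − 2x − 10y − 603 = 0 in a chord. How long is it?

5√34

The distance from (1, 5) to the line is 119/√34, and r² = 629.
Half the chord is √(r² − d²) = √(425/2), so the full chord is 5√34.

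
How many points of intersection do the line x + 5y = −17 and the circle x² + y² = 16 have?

2

Substituting the line into the circle gives 26x² + 34x − 111 = 0.
Δ = 1156 − (−11544) = 12700.
Two real roots: the line is a secant.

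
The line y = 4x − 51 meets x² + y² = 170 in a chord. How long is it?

Substitute y = 4x − 51:
17x² − 408x + 2431 = 0  ⟹  x² − 24x + 143 = 0
x = 13 or x = 11, giving (13, 1) and (11, −7).
Chord length = distance between (13, 1) and (11, −7) = √68 = 2√17.

2√17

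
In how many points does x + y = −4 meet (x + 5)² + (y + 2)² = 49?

2

Centre (−5, −2), r² = 49. Distance² from centre to line = (−3)²/2 = 9/2.
Since d² < r², the line cuts the circle twice.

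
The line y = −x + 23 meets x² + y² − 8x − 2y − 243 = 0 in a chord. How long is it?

The distance from (4, 1) to the line is 18/√2, and r² = 260.
Half the chord is √(r² − d²) = √(98), so the full chord is 14√2.

14√2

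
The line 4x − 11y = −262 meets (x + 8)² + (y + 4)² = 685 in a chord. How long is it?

2√137

The distance from (−8, −4) to the line is 274/√137, and r² = 685.
Half the chord is √(r² − d²) = √(137), so the full chord is 2√137.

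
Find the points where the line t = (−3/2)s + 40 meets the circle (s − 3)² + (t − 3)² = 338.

Substitute t = (80 − 3s)/2:
13s² − 468s + 4160 = 0  ⟹  s² − 36s + 320 = 0
s = 20 or s = 16, giving (20, 10) and (16, 16).

(16, 16) and (20, 10)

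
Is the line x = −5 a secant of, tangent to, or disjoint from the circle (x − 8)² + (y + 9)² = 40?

d² = (1·8 + 0·(−9) − (−5))² = 169; r² = 40.
Since d² > r², the line lies outside the circle.

disjoint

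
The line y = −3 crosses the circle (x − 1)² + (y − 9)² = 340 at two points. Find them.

From the line, y = −3. Substituting:
x² − 2x − 195 = 0
x = 15 or x = −13, giving (15, −3) and (−13, −3).

(−13, −3) and (15, −3)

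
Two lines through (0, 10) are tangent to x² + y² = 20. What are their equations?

Write the tangent as mx − y + (10 − m·(0)) = 0 and set its distance from the centre to 2√5:
(0m − (−10))² = 20(m² + 1)
m² − 4 = 0, so m = 2 or m = −2.
Through (0, 10) these give 2x − y = −10 and 2x + y = 10.

2x − y = −10 and 2x + y = 10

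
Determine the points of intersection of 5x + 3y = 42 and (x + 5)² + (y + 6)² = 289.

(3, 9) and (12, −6)

Express y = (42 − 5x)/3 and substitute into the circle:
34x² − 510x + 1224 = 0  ⟹  x² − 15x + 36 = 0
x = 12 or x = 3, giving (12, −6) and (3, 9).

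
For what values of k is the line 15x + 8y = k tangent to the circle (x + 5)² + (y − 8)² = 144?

Tangency holds when the distance from the centre (−5, 8) to the line equals the radius 12:
|15·(−5) + 8·8 − k| / √289 = 12
|k − (−11)| = 12·17, so k = 193 or k = −215.

k = −215 or k = 193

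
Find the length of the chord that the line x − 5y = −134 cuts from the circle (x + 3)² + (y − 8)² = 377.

Centre (−3, 8), r² = 377. Perpendicular distance d from centre to line = |91| / √26 = 91/√26.
Half the chord is √(r² − d²) = √(117/2), so the full chord is 3√26.

3√26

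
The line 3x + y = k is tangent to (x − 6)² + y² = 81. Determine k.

The line touches the circle iff its distance from (6, 0) is 9:
|3·6 + 1·0 − k| / √10 = 9
|k − (18)| = 9√10.

k = 18 ± 9√10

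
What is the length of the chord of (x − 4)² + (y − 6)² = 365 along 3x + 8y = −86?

Centre (4, 6), r² = 365. Perpendicular distance d from centre to line = |146| / √73 = 146/√73.
Chord = 2√(r² − d²) = 2·√(73) = 2√73.

2√73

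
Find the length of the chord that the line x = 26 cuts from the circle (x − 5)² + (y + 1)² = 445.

The line gives x = 26. Substituting into the circle:
y² + 2y − 3 = 0
y = 1 or y = −3, giving (26, 1) and (26, −3).
|(26, 1) − (26, −3)| = √((0)² + (4)²) = 4.

4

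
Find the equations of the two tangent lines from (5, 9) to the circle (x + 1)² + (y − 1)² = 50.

A line y − (9) = m(x − (5)) is tangent when its distance from (−1, 1) is 5√2:
[m·(−6) − (−8)]² = 50(m² + 1)
7m² + 48m − 7 = 0, so m = −7 or m = 1/7.
With m = −7: 7x + y = 44. With m = 1/7: x − 7y = −58.

7x + y = 44 and x − 7y = −58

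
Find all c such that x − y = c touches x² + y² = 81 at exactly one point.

c = ±9√2

Tangency holds when the distance from the centre (0, 0) to the line equals the radius 9:
|1·0 − 1·0 − c| / √2 = 9
|c| = 9√2.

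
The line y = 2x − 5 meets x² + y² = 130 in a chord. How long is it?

From the line, y = 2x − 5. Substituting:
5x² − 20x − 105 = 0  ⟹  x² − 4x − 21 = 0
x = 7 or x = −3, giving (7, 9) and (−3, −11).
Chord length = distance between (7, 9) and (−3, −11) = √500 = 10√5.

10√5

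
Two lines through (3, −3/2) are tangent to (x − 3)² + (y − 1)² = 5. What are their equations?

x + 2y = 0 and x − 2y = 6

A line y − (−3/2) = m(x − (3)) is tangent when its distance from (3, 1) is √5:
[m·(0) − (5/2)]² = 5(m² + 1)
4m² − 1 = 0, so m = −1/2 or m = 1/2.
Through (3, −3/2) these give x + 2y = 0 and x − 2y = 6.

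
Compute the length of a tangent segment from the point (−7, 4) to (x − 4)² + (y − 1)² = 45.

√85

Centre (4, 1), r² = 45. |PO|² = (−11)² + (3)² = 130.
The tangent meets the radius at right angles, so tangent² = |PO|² − r² = 130 − 45 = 85.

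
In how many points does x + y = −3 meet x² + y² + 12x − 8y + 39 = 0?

2

d² = (1·(−6) + 1·4 − (−3))²/2 = 1/2; r² = 13.
Since d² < r², the line cuts the circle twice.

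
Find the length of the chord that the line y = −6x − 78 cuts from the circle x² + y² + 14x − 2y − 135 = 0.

Substitute y = −6x − 78:
37x² + 962x + 6105 = 0  ⟹  x² + 26x + 165 = 0
x = −11 or x = −15, giving (−11, −12) and (−15, 12).
|(−11, −12) − (−15, 12)| = √((4)² + (−24)²) = 4√37.

4√37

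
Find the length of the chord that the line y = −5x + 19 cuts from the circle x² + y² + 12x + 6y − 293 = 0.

Centre (−6, −3), r² = 338. Perpendicular distance d from centre to line = |−52| / √26 = 52/√26.
Half the chord is √(r² − d²) = √(234), so the full chord is 6√26.

6√26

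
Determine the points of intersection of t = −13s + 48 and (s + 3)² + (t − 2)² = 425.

Express t = −13s + 48 and substitute into the circle:
170s² − 1190s + 1700 = 0  ⟹  s² − 7s + 10 = 0
s = 5 or s = 2, giving (5, −17) and (2, 22).

(2, 22) and (5, −17)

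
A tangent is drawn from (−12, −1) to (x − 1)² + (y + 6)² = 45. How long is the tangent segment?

Centre (1, −6), r² = 45. |PO|² = (−13)² + (5)² = 194.
By the tangent–radius right angle, tangent length = √(|PO|² − r²) = √149.

√149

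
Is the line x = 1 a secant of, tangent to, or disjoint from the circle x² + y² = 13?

secant

Centre (0, 0), r² = 13. Distance² from centre to line = (−1)² = 1.
Since d² < r², the line cuts the circle twice.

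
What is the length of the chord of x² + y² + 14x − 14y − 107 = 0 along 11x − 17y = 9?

Express y = (−9 + 11x)/17 and substitute into the circle:
410x² + 1230x − 28700 = 0  ⟹  x² + 3x − 70 = 0
x = 7 or x = −10, giving (7, 4) and (−10, −7).
Chord length = distance between (7, 4) and (−10, −7) = √410 = √410.

√410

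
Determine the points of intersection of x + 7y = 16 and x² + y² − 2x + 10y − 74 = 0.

From the line, y = (16 − x)/7. Substituting:
50x² − 200x − 2250 = 0  ⟹  x² − 4x − 45 = 0
x = 9 or x = −5, giving (9, 1) and (−5, 3).

(−5, 3) and (9, 1)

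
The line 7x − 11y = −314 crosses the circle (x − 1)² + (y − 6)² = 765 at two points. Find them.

(−26, 12) and (7, 33)

From the line, y = (314 + 7x)/11. Substituting:
170x² + 3230x − 30940 = 0  ⟹  x² + 19x − 182 = 0
x = 7 or x = −26, giving (7, 33) and (−26, 12).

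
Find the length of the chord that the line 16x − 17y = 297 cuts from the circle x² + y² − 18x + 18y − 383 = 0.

The distance from (9, −9) to the line is 0/√545, and r² = 545.
Chord = 2√(r² − d²) = 2·√(545) = 2√545.

2√545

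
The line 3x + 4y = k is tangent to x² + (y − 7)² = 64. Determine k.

k = −12 or k = 68

Tangency holds when the distance from the centre (0, 7) to the line equals the radius 8:
|3·0 + 4·7 − k| / √25 = 8
|k − (28)| = 8·5, so k = 68 or k = −12.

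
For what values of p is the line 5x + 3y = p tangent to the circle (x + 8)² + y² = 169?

p = −40 ± 13√34

Tangency holds when the distance from the centre (−8, 0) to the line equals the radius 13:
|5·(−8) + 3·0 − p| / √34 = 13
|p − (−40)| = 13√34.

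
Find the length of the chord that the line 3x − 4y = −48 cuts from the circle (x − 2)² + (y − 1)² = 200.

Express y = (48 + 3x)/4 and substitute into the circle:
25x² + 200x − 1200 = 0  ⟹  x² + 8x − 48 = 0
x = 4 or x = −12, giving (4, 15) and (−12, 3).
|(4, 15) − (−12, 3)| = √((16)² + (12)²) = 20.

20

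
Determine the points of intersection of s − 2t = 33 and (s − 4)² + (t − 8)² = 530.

(3, −15) and (23, −5)

Express t = (−33 + s)/2 and substitute into the circle:
5s² − 130s + 345 = 0  ⟹  s² − 26s + 69 = 0
s = 23 or s = 3, giving (23, −5) and (3, −15).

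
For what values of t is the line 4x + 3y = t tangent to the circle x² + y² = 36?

The line touches the circle iff its distance from (0, 0) is 6:
|4·0 + 3·0 − t| / √25 = 6
|t| = 6·5, so t = 30 or t = −30.

t = −30 or t = 30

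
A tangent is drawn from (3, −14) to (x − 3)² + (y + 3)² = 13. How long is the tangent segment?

6√3

With centre O = (3, −3), |OP|² = 121 and r² = 13.
By the tangent–radius right angle, tangent length = √(|PO|² − r²) = √108 = 6√3.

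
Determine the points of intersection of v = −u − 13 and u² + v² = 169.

(−13, 0) and (0, −13)

Substitute v = −u − 13:
2u² + 26u = 0  ⟹  u² + 13u = 0
u = 0 or u = −13, giving (0, −13) and (−13, 0).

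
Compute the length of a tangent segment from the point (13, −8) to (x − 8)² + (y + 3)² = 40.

√10

The centre is (8, −3) and r = 2√10. The square of the distance from P to the centre is 25 + 25 = 50.
Power of the point: PT² = |PO|² − r² = 10, so PT = √10.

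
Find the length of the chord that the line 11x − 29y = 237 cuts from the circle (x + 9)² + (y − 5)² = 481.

√962

Centre (−9, 5), r² = 481. Perpendicular distance d from centre to line = |−481| / √962 = 481/√962.
Chord = 2√(r² − d²) = 2·√(481/2) = √962.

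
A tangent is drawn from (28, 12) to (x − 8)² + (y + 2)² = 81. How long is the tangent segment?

With centre O = (8, −2), |OP|² = 596 and r² = 81.
Power of the point: PT² = |PO|² − r² = 515, so PT = √515.

√515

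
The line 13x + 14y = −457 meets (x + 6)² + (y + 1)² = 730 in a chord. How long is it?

The distance from (−6, −1) to the line is 365/√365, and r² = 730.
Chord = 2√(r² − d²) = 2·√(365) = 2√365.

2√365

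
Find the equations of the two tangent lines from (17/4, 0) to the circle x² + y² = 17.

Let a tangent through (17/4, 0) have slope m. Its distance from (0, 0) must equal √17:
[m·(−17/4) − (0)]² = 17(m² + 1)
m² − 16 = 0, so m = 4 or m = −4.
Through (17/4, 0) these give 4x − y = 17 and 4x + y = 17.

4x − y = 17 and 4x + y = 17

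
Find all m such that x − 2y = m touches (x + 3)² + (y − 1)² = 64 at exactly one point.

Tangency holds when the distance from the centre (−3, 1) to the line equals the radius 8:
|1·(−3) − 2·1 − m| / √5 = 8
|m − (−5)| = 8√5.

m = −5 ± 8√5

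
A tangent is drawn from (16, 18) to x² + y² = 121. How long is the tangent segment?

Centre (0, 0), r² = 121. |PO|² = (16)² + (18)² = 580.
Power of the point: PT² = |PO|² − r² = 459, so PT = 3√51.

3√51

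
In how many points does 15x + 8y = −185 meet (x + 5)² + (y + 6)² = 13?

0

Centre (−5, −6), r² = 13. Distance² from centre to line = (62)²/289 = 3844/289.
Since d² > r², the line lies outside the circle.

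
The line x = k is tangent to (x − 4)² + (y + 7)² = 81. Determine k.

For a tangent, require d(centre, line) = r = 9.
|1·4 + 0·(−7) − k| / √1 = 9
|k − (4)| = 9, so k = 13 or k = −5.

k = −5 or k = 13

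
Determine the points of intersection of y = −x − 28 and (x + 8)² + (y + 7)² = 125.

From the line, y = −x − 28. Substituting:
2x² + 58x + 380 = 0  ⟹  x² + 29x + 190 = 0
x = −10 or x = −19, giving (−10, −18) and (−19, −9).

(−19, −9) and (−10, −18)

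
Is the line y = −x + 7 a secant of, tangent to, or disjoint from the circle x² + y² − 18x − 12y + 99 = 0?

d² = (1·9 + 1·6 − (7))²/2 = 32; r² = 18.
Since d² > r², the line lies outside the circle.

disjoint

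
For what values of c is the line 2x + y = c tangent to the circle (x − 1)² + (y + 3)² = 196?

c = −1 ± 14√5

For a tangent, require d(centre, line) = r = 14.
|2·1 + 1·(−3) − c| / √5 = 14
|c − (−1)| = 14√5.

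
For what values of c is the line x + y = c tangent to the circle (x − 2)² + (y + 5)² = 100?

Tangency holds when the distance from the centre (2, −5) to the line equals the radius 10:
|1·2 + 1·(−5) − c| / √2 = 10
|c − (−3)| = 10√2.

c = −3 ± 10√2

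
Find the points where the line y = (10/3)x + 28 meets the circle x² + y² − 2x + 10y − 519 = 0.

(−15, −22) and (−3, 18)

Express y = (84 + 10x)/3 and substitute into the circle:
109x² + 1962x + 4905 = 0  ⟹  x² + 18x + 45 = 0
x = −3 or x = −15, giving (−3, 18) and (−15, −22).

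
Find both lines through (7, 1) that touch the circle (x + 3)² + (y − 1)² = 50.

A line y − (1) = m(x − (7)) is tangent when its distance from (−3, 1) is 5√2:
(−10m − (0))² = 50(m² + 1)
m² − 1 = 0, so m = 1 or m = −1.
Through (7, 1) these give x − y = 6 and x + y = 8.

x − y = 6 and x + y = 8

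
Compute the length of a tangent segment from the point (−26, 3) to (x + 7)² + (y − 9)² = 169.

Centre (−7, 9), r² = 169. |PO|² = (−19)² + (−6)² = 397.
The tangent meets the radius at right angles, so tangent² = |PO|² − r² = 397 − 169 = 228.

2√57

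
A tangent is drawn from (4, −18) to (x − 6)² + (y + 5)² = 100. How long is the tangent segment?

Centre (6, −5), r² = 100. |PO|² = (−2)² + (−13)² = 173.
The tangent meets the radius at right angles, so tangent² = |PO|² − r² = 173 − 100 = 73.

√73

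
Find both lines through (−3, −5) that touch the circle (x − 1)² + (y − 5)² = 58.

7x + 3y = −36 and 3x − 7y = 26

Let a tangent through (−3, −5) have slope m. Its distance from (1, 5) must equal √58:
[m·(4) − (10)]² = 58(m² + 1)
21m² + 40m − 21 = 0, so m = −7/3 or m = 3/7.
With m = −7/3: 7x + 3y = −36. With m = 3/7: 3x − 7y = 26.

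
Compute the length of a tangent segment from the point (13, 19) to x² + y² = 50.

4√30

With centre O = (0, 0), |OP|² = 530 and r² = 50.
Power of the point: PT² = |PO|² − r² = 480, so PT = 4√30.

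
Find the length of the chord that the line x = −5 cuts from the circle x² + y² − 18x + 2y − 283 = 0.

The line gives x = −5. Substituting into the circle:
y² + 2y − 168 = 0
y = 12 or y = −14, giving (−5, 12) and (−5, −14).
|(−5, 12) − (−5, −14)| = √((0)² + (26)²) = 26.

26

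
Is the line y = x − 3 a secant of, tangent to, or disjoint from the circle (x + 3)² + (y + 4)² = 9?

secant

Substituting the line into the circle gives 2x² + 8x + 1 = 0.
Discriminant = (8)² − 4·2·(1) = 56 > 0.
Two real roots: the line is a secant.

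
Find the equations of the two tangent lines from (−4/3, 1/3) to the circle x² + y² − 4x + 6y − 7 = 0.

2x − y = −3 and x − 2y = −2

Let a tangent through (−4/3, 1/3) have slope m. Its distance from (2, −3) must equal 2√5:
(10/3m − (−10/3))² = 20(m² + 1)
2m² − 5m + 2 = 0, so m = 2 or m = 1/2.
Through (−4/3, 1/3) these give 2x − y = −3 and x − 2y = −2.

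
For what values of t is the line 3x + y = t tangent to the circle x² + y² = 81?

The line touches the circle iff its distance from (0, 0) is 9:
|3·0 + 1·0 − t| / √10 = 9
|t| = 9√10.

t = ±9√10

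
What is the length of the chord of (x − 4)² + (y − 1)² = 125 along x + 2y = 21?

The distance from (4, 1) to the line is 15/√5, and r² = 125.
Half the chord is √(r² − d²) = √(80), so the full chord is 8√5.

8√5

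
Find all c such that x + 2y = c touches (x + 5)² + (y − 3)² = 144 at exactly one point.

For a tangent, require d(centre, line) = r = 12.
|1·(−5) + 2·3 − c| / √5 = 12
|c − (1)| = 12√5.

c = 1 ± 12√5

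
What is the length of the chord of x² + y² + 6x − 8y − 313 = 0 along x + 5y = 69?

Substitute y = (69 − x)/5:
26x² + 52x − 5824 = 0  ⟹  x² + 2x − 224 = 0
x = 14 or x = −16, giving (14, 11) and (−16, 17).
Chord length = distance between (14, 11) and (−16, 17) = √936 = 6√26.

6√26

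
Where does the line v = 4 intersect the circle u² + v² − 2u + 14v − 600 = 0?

Express v = 4 and substitute into the circle:
u² − 2u − 528 = 0
u = 24 or u = −22, giving (24, 4) and (−22, 4).

(−22, 4) and (24, 4)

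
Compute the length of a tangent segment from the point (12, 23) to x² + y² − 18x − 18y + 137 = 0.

6√5

The centre is (9, 9) and r = 5. The square of the distance from P to the centre is 9 + 196 = 205.
Power of the point: PT² = |PO|² − r² = 180, so PT = 6√5.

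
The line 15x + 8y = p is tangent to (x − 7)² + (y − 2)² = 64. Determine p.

p = −15 or p = 257

For a tangent, require d(centre, line) = r = 8.
|15·7 + 8·2 − p| / √289 = 8
|p − (121)| = 8·17, so p = 257 or p = −15.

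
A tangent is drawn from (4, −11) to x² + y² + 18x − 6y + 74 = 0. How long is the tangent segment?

The centre is (−9, 3) and r = 4. The square of the distance from P to the centre is 169 + 196 = 365.
The tangent meets the radius at right angles, so tangent² = |PO|² − r² = 365 − 16 = 349.

√349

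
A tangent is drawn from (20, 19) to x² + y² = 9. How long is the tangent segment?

The centre is (0, 0) and r = 3. The square of the distance from P to the centre is 400 + 361 = 761.
The tangent meets the radius at right angles, so tangent² = |PO|² − r² = 761 − 9 = 752.

4√47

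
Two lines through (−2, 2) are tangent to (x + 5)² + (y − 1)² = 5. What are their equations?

Let a tangent through (−2, 2) have slope m. Its distance from (−5, 1) must equal √5:
[m·(−3) − (−1)]² = 5(m² + 1)
2m² − 3m − 2 = 0, so m = −1/2 or m = 2.
Through (−2, 2) these give x + 2y = 2 and 2x − y = −6.

x + 2y = 2 and 2x − y = −6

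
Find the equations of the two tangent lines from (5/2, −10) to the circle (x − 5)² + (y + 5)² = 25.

y = −10 and 4x + 3y = −20

A line y − (−10) = m(x − (5/2)) is tangent when its distance from (5, −5) is 5:
(5/2m − (5))² = 25(m² + 1)
3m² + 4m = 0, so m = 0 or m = −4/3.
Through (5/2, −10) these give y = −10 and 4x + 3y = −20.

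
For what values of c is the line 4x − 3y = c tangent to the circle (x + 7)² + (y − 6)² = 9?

c = −61 or c = −31

Tangency holds when the distance from the centre (−7, 6) to the line equals the radius 3:
|4·(−7) − 3·6 − c| / √25 = 3
|c − (−46)| = 3·5, so c = −31 or c = −61.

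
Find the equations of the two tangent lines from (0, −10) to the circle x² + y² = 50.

x + y = −10 and x − y = 10

A line y − (−10) = m(x − (0)) is tangent when its distance from (0, 0) is 5√2:
(0m − (10))² = 50(m² + 1)
m² − 1 = 0, so m = −1 or m = 1.
With m = −1: x + y = −10. With m = 1: x − y = 10.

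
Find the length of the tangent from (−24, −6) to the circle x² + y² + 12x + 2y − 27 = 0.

With centre O = (−6, −1), |OP|² = 349 and r² = 64.
The tangent meets the radius at right angles, so tangent² = |PO|² − r² = 349 − 64 = 285.

√285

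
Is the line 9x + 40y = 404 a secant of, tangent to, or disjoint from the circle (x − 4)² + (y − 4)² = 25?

disjoint

d² = (9·4 + 40·4 − (404))²/1681 = 43264/1681; r² = 25.
Since d² > r², the line lies outside the circle.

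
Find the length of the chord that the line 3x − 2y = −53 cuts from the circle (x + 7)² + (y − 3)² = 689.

14√13

Express y = (53 + 3x)/2 and substitute into the circle:
13x² + 338x − 351 = 0  ⟹  x² + 26x − 27 = 0
x = 1 or x = −27, giving (1, 28) and (−27, −14).
|(1, 28) − (−27, −14)| = √((28)² + (42)²) = 14√13.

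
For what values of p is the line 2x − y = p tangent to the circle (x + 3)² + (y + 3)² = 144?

p = −3 ± 12√5

The line touches the circle iff its distance from (−3, −3) is 12:
|2·(−3) − 1·(−3) − p| / √5 = 12
|p − (−3)| = 12√5.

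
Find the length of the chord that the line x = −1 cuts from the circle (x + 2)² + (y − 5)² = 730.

The distance from (−2, 5) to the line is 1, and r² = 730.
Half the chord is √(r² − d²) = √(729), so the full chord is 54.

54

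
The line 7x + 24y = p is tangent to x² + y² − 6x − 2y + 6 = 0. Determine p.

p = −5 or p = 95

Tangency holds when the distance from the centre (3, 1) to the line equals the radius 2:
|7·3 + 24·1 − p| / √625 = 2
|p − (45)| = 2·25, so p = 95 or p = −5.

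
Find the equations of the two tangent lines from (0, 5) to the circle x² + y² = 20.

x + 2y = 10 and x − 2y = −10

Let a tangent through (0, 5) have slope m. Its distance from (0, 0) must equal 2√5:
[m·(0) − (−5)]² = 20(m² + 1)
4m² − 1 = 0, so m = −1/2 or m = 1/2.
Through (0, 5) these give x + 2y = 10 and x − 2y = −10.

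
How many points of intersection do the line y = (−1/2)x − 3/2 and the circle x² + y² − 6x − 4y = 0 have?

0

Centre (3, 2), r² = 13. Distance² from centre to line = (10)²/5 = 20.
Since d² > r², the line lies outside the circle.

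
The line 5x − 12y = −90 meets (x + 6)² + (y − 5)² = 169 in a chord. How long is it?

Centre (−6, 5), r² = 169. Perpendicular distance d from centre to line = |0| / √169 = 0/√169.
Chord = 2√(r² − d²) = 2·√(169) = 26.

26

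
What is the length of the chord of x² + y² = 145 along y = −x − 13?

11√2

Substitute y = −x − 13:
2x² + 26x + 24 = 0  ⟹  x² + 13x + 12 = 0
x = −1 or x = −12, giving (−1, −12) and (−12, −1).
|(−1, −12) − (−12, −1)| = √((11)² + (−11)²) = 11√2.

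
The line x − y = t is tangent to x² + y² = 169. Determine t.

Tangency holds when the distance from the centre (0, 0) to the line equals the radius 13:
|1·0 − 1·0 − t| / √2 = 13
|t| = 13√2.

t = ±13√2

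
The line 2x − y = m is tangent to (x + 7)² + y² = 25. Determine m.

m = −14 ± 5√5

Tangency holds when the distance from the centre (−7, 0) to the line equals the radius 5:
|2·(−7) − 1·0 − m| / √5 = 5
|m − (−14)| = 5√5.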